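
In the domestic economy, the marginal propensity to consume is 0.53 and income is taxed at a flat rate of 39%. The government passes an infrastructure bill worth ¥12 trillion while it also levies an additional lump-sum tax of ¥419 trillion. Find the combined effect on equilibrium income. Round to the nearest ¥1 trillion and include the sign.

−¥310 trillion

Expenditure multiplier = 1/(1 − c(1−t)) = 1/(1 − 0.53×0.61) = 1/0.6767 ≈ 1.478.
ΔG contributes k·ΔG = (+¥12 trillion) / 0.6767 ≈ +¥17.7 trillion.
ΔT of +¥419 trillion changes first-round spending by −c·ΔT = −¥222.07 trillion, contributing k·(−c·ΔT) = (−¥222.07 trillion) / 0.6767 ≈ −¥328.2 trillion.
Net ΔY = k(ΔG − c·ΔT) = (−¥210.07 trillion) / 0.6767 ≈ −¥310 trillion.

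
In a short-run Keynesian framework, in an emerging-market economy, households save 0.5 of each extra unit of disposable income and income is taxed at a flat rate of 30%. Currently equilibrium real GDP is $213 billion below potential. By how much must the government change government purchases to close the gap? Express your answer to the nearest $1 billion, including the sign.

MPC = 1 − MPS = 1 − 0.5 = 0.5.
Spending multiplier = 1/(1 − c(1−t)) = 1/(1 − 0.5×0.7) = 1/0.65 ≈ 1.538.
Need ΔY = +$213 billion, so ΔG = ΔY/k = (+$213 billion) × 0.65 ≈ +$138 billion.
The government should increase government purchases by $138 billion.

+$138 billion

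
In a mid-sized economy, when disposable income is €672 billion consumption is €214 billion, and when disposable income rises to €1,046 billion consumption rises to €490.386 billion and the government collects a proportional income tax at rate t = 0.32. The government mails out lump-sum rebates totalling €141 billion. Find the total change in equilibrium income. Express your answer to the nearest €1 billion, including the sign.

+€209 billion

MPC = ΔC/ΔYd = (490.386 − 214)/(1,046 − 672) = 276.386/374 = 0.739.
A lump-sum tax change of −€141 billion shifts disposable income by +€141 billion; first-round consumption changes by −c × ΔT = −0.739 × (−€141 billion) = +€104.199 billion.
Expenditure multiplier = 1/(1 − c(1−t)) = 1/(1 − 0.739×0.68) = 1/0.49748 ≈ 2.01.
The tax multiplier is −c × k ≈ −1.485, so ΔY = k × (−c·ΔT) = (+€104.199 billion) / 0.49748 ≈ +€209 billion.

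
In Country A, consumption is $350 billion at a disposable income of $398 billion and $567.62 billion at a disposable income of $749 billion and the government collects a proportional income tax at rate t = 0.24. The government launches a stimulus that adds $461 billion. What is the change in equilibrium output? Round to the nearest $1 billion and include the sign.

MPC = ΔC/ΔYd = (567.62 − 350)/(749 − 398) = 217.62/351 = 0.62.
Government-spending multiplier = 1/(1 − c(1−t)) = 1/(1 − 0.62×0.76) = 1/0.5288 ≈ 1.891.
ΔY = k × ΔG = (+$461 billion) / 0.5288 ≈ +$872 billion.

+$872 billion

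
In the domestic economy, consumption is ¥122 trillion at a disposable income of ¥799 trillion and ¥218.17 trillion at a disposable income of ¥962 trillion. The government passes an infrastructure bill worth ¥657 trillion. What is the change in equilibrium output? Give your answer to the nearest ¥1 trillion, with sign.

MPC = ΔC/ΔYd = (218.17 − 122)/(962 − 799) = 96.17/163 = 0.59.
Government-spending multiplier = 1/(1 − MPC) = 1/(1 − 0.59) = 1/0.41 ≈ 2.439.
ΔY = k × ΔG = (+¥657 trillion) / 0.41 ≈ +¥1,602 trillion.

+¥1,602 trillion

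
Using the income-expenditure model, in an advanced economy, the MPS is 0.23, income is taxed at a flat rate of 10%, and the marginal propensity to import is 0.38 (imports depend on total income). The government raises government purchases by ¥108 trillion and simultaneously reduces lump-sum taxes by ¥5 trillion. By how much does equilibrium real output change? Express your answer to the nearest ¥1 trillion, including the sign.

+¥163 trillion

MPC = 1 − MPS = 1 − 0.23 = 0.77.
Expenditure multiplier = 1/(1 − c(1−t) + m) = 1/(1 − 0.77×0.9 + 0.38) = 1/0.687 ≈ 1.456.
ΔG contributes k·ΔG = (+¥108 trillion) / 0.687 ≈ +¥157.2 trillion.
ΔT of −¥5 trillion changes first-round spending by −c·ΔT = +¥3.85 trillion, contributing k·(−c·ΔT) = (+¥3.85 trillion) / 0.687 ≈ +¥5.6 trillion.
Net ΔY = k(ΔG − c·ΔT) = (+¥111.85 trillion) / 0.687 ≈ +¥163 trillion.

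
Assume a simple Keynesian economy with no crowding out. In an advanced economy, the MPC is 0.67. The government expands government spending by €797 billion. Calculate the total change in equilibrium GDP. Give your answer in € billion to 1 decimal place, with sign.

Expenditure multiplier = 1/(1 − MPC) = 1/(1 − 0.67) = 1/0.33 ≈ 3.03.
ΔY = k × ΔG = (+€797 billion) / 0.33 ≈ +€2,415.2 billion.

+€2,415.2 billion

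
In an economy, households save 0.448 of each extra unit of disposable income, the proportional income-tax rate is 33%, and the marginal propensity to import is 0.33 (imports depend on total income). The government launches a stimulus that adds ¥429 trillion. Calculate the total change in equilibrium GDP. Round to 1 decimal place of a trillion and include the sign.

MPC = 1 − MPS = 1 − 0.448 = 0.552.
Spending multiplier = 1/(1 − c(1−t) + m) = 1/(1 − 0.552×0.67 + 0.33) = 1/0.96016 ≈ 1.041.
ΔY = k × ΔG = (+¥429 trillion) / 0.96016 ≈ +¥446.8 trillion.

+¥446.8 trillion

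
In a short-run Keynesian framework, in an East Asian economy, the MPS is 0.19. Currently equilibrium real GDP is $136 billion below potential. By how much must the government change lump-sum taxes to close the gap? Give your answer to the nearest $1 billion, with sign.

−$32 billion

MPC = 1 − MPS = 1 − 0.19 = 0.81.
Spending multiplier = 1/(1 − MPC) = 1/(1 − 0.81) = 1/0.19 ≈ 5.263.
Tax multiplier = −c·k = −0.81/0.19 ≈ −4.263. Need ΔY = +$136 billion, so ΔT = ΔY/(−c·k) = −(+$136 billion) × 0.19 / 0.81 ≈ −$32 billion.
The government should cut lump-sum taxes by $32 billion.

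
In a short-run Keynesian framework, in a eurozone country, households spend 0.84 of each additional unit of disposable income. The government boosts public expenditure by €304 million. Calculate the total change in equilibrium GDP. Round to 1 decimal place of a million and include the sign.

Government-spending multiplier = 1/(1 − MPC) = 1/(1 − 0.84) = 1/0.16 = 6.25.
ΔY = k × ΔG = (+€304 million) / 0.16 = +€1,900 million.

+€1,900.0 million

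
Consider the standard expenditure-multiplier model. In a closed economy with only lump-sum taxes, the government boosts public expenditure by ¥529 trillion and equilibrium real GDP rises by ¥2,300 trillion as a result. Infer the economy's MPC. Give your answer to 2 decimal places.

Implied spending multiplier k = ΔY/ΔG = 2,300/529 ≈ 4.3478.
Since k = 1/(1 − MPC), MPC = 1 − 1/k = 1 − ΔG/ΔY = 1 − 529/2,300 = 0.77.

0.77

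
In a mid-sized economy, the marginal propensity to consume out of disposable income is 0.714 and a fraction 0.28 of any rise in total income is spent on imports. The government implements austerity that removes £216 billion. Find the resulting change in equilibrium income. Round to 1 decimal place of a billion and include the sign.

Government-spending multiplier = 1/(1 − c + m) = 1/(1 − 0.714 + 0.28) = 1/0.566 ≈ 1.767.
ΔY = k × ΔG = (−£216 billion) / 0.566 ≈ −£381.6 billion.

−£381.6 billion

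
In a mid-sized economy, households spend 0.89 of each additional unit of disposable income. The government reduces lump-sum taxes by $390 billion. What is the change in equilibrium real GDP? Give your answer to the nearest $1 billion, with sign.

+$3,155 billion

A lump-sum tax change of −$390 billion shifts disposable income by +$390 billion; first-round consumption changes by −c × ΔT = −0.89 × (−$390 billion) = +$347.1 billion.
Expenditure multiplier = 1/(1 − MPC) = 1/(1 − 0.89) = 1/0.11 ≈ 9.091.
The tax multiplier is −c × k ≈ −8.091, so ΔY = k × (−c·ΔT) = (+$347.1 billion) / 0.11 ≈ +$3,155 billion.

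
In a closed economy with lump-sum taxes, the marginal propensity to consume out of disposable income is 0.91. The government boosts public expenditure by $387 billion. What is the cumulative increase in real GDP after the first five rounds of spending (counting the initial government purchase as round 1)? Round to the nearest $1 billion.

Round 1 adds ΔG = $387 billion; each later round is MPC = 0.91 times the previous.
After 5 rounds: 387 + 352.17 + 320.4747 + 291.631977 + 265.38509907 = ΔG·(1 − c^5)/(1 − c) = 387 × (1 − 0.6240321451)/0.09 ≈ $1,617 billion.

$1,617 billion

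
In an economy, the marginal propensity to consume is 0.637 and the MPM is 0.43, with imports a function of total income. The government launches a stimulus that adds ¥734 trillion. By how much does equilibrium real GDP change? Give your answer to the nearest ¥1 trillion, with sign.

Expenditure multiplier = 1/(1 − c + m) = 1/(1 − 0.637 + 0.43) = 1/0.793 ≈ 1.261.
ΔY = k × ΔG = (+¥734 trillion) / 0.793 ≈ +¥926 trillion.

+¥926 trillion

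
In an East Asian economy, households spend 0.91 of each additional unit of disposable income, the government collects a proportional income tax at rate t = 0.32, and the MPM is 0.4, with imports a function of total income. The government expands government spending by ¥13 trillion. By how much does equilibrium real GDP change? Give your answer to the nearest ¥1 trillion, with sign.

Spending multiplier = 1/(1 − c(1−t) + m) = 1/(1 − 0.91×0.68 + 0.4) = 1/0.7812 ≈ 1.28.
ΔY = k × ΔG = (+¥13 trillion) / 0.7812 ≈ +¥17 trillion.

+¥17 trillion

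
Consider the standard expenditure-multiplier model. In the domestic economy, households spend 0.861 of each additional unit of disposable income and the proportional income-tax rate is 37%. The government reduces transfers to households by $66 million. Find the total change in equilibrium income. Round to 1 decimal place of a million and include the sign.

−$124.2 million

The transfer change shifts disposable income by −$66 million, so first-round consumption changes by c·ΔTR = 0.861 × (−$66 million) = −$56.826 million.
Expenditure multiplier = 1/(1 − c(1−t)) = 1/(1 − 0.861×0.63) = 1/0.45757 ≈ 2.185.
The transfer multiplier is c × k ≈ 1.882, so ΔY = k × (c·ΔTR) = (−$56.826 million) / 0.45757 ≈ −$124.2 million.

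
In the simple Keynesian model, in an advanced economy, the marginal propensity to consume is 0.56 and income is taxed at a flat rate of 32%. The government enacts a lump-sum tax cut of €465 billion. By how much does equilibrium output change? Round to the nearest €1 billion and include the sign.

+€421 billion

A lump-sum tax change of −€465 billion shifts disposable income by +€465 billion; first-round consumption changes by −c × ΔT = −0.56 × (−€465 billion) = +€260.4 billion.
Expenditure multiplier = 1/(1 − c(1−t)) = 1/(1 − 0.56×0.68) = 1/0.6192 ≈ 1.615.
The tax multiplier is −c × k ≈ −0.904, so ΔY = k × (−c·ΔT) = (+€260.4 billion) / 0.6192 ≈ +€421 billion.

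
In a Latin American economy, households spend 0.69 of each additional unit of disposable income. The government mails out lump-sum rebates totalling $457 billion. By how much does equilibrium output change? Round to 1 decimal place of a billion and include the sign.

A lump-sum tax change of −$457 billion shifts disposable income by +$457 billion; first-round consumption changes by −c × ΔT = −0.69 × (−$457 billion) = +$315.33 billion.
Expenditure multiplier = 1/(1 − MPC) = 1/(1 − 0.69) = 1/0.31 ≈ 3.226.
The tax multiplier is −c × k ≈ −2.226, so ΔY = k × (−c·ΔT) = (+$315.33 billion) / 0.31 ≈ +$1,017.2 billion.

+$1,017.2 billion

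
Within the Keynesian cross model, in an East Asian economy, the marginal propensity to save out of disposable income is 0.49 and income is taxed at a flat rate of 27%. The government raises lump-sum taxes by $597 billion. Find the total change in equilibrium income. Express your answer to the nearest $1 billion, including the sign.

MPC = 1 − MPS = 1 − 0.49 = 0.51.
A lump-sum tax change of +$597 billion shifts disposable income by −$597 billion; first-round consumption changes by −c × ΔT = −0.51 × (+$597 billion) = −$304.47 billion.
Expenditure multiplier = 1/(1 − c(1−t)) = 1/(1 − 0.51×0.73) = 1/0.6277 ≈ 1.593.
The tax multiplier is −c × k ≈ −0.812, so ΔY = k × (−c·ΔT) = (−$304.47 billion) / 0.6277 ≈ −$485 billion.

−$485 billion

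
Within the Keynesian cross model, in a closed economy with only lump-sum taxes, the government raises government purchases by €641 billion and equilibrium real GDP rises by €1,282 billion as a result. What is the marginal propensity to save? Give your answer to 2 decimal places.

Implied spending multiplier k = ΔY/ΔG = 1,282/641 = 2.
Since k = 1/(1 − MPC), MPC = 1 − 1/k = 1 − ΔG/ΔY = 1 − 641/1,282 = 0.50.
MPS = 1 − MPC = 0.50.

0.50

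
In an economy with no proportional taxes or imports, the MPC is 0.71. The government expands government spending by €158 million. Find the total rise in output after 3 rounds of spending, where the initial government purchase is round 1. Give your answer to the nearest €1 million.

Round 1 adds ΔG = €158 million; each later round is MPC = 0.71 times the previous.
After 3 rounds: 158 + 112.18 + 79.6478 = ΔG·(1 − c^3)/(1 − c) = 158 × (1 − 0.357911)/0.29 ≈ €350 million.

€350 million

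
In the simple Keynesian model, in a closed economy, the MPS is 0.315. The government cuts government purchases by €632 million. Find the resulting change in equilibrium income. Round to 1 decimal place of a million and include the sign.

MPC = 1 − MPS = 1 − 0.315 = 0.685.
Spending multiplier = 1/(1 − MPC) = 1/(1 − 0.685) = 1/0.315 ≈ 3.175.
ΔY = k × ΔG = (−€632 million) / 0.315 ≈ −€2,006.3 million.

−€2,006.3 million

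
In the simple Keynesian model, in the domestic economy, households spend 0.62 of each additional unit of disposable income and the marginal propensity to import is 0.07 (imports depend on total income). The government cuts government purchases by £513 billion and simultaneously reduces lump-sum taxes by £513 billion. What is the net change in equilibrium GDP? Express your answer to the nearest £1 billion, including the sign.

Expenditure multiplier = 1/(1 − c + m) = 1/(1 − 0.62 + 0.07) = 1/0.45 ≈ 2.222.
ΔG contributes k·ΔG = (−£513 billion) / 0.45 = −£1,140 billion.
ΔT of −£513 billion changes first-round spending by −c·ΔT = +£318.06 billion, contributing k·(−c·ΔT) = (+£318.06 billion) / 0.45 = +£706.8 billion.
Net ΔY = k(ΔG − c·ΔT) = (−£194.94 billion) / 0.45 ≈ −£433 billion.

−£433 billion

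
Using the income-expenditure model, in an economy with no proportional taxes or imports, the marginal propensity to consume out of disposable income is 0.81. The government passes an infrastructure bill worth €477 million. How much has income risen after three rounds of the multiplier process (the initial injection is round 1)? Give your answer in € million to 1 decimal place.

Round 1 adds ΔG = €477 million; each later round is MPC = 0.81 times the previous.
After 3 rounds: 477 + 386.37 + 312.9597 = ΔG·(1 − c^3)/(1 − c) = 477 × (1 − 0.531441)/0.19 ≈ €1,176.3 million.

€1,176.3 million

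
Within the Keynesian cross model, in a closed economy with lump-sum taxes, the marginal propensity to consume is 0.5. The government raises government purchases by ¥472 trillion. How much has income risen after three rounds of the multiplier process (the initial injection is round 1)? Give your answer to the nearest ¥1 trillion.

Round 1 adds ΔG = ¥472 trillion; each later round is MPC = 0.5 times the previous.
After 3 rounds: 472 + 236 + 118 = ΔG·(1 − c^3)/(1 − c) = 472 × (1 − 0.125)/0.5 = ¥826 trillion.

¥826 trillion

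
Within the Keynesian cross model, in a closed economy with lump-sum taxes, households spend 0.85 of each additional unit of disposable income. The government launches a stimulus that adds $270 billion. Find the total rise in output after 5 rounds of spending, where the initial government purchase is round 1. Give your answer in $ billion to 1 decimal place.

Round 1 adds ΔG = $270 billion; each later round is MPC = 0.85 times the previous.
After 5 rounds: 270 + 229.5 + 195.075 + 165.81375 + 140.9416875 = ΔG·(1 − c^5)/(1 − c) = 270 × (1 − 0.4437053125)/0.15 ≈ $1,001.3 billion.

$1,001.3 billion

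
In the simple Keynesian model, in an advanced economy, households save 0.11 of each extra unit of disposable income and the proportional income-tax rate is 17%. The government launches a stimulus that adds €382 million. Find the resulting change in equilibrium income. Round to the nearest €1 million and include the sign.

MPC = 1 − MPS = 1 − 0.11 = 0.89.
Government-spending multiplier = 1/(1 − c(1−t)) = 1/(1 − 0.89×0.83) = 1/0.2613 ≈ 3.827.
ΔY = k × ΔG = (+€382 million) / 0.2613 ≈ +€1,462 million.

+€1,462 million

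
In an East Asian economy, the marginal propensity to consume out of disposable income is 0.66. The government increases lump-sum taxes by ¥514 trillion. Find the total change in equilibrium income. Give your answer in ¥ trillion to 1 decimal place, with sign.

−¥997.8 trillion

A lump-sum tax change of +¥514 trillion shifts disposable income by −¥514 trillion; first-round consumption changes by −c × ΔT = −0.66 × (+¥514 trillion) = −¥339.24 trillion.
Expenditure multiplier = 1/(1 − MPC) = 1/(1 − 0.66) = 1/0.34 ≈ 2.941.
The tax multiplier is −c × k ≈ −1.941, so ΔY = k × (−c·ΔT) = (−¥339.24 trillion) / 0.34 ≈ −¥997.8 trillion.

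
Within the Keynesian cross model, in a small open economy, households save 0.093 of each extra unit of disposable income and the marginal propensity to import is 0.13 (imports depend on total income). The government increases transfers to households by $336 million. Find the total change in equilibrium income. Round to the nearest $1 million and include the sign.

+$1,367 million

MPC = 1 − MPS = 1 − 0.093 = 0.907.
The transfer change shifts disposable income by +$336 million, so first-round consumption changes by c·ΔTR = 0.907 × (+$336 million) = +$304.752 million.
Expenditure multiplier = 1/(1 − c + m) = 1/(1 − 0.907 + 0.13) = 1/0.223 ≈ 4.484.
The transfer multiplier is c × k ≈ 4.067, so ΔY = k × (c·ΔTR) = (+$304.752 million) / 0.223 ≈ +$1,367 million.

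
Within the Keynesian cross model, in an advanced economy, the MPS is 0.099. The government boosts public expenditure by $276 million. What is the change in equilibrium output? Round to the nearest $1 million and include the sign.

MPC = 1 − MPS = 1 − 0.099 = 0.901.
Government-spending multiplier = 1/(1 − MPC) = 1/(1 − 0.901) = 1/0.099 ≈ 10.101.
ΔY = k × ΔG = (+$276 million) / 0.099 ≈ +$2,788 million.

+$2,788 million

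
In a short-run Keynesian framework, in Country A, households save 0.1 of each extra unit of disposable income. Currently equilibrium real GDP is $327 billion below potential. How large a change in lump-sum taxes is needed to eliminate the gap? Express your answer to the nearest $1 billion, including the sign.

MPC = 1 − MPS = 1 − 0.1 = 0.9.
Spending multiplier = 1/(1 − MPC) = 1/(1 − 0.9) = 1/0.1 = 10.
Tax multiplier = −c·k = −0.9/0.1 = −9. Need ΔY = +$327 billion, so ΔT = ΔY/(−c·k) = −(+$327 billion) × 0.1 / 0.9 ≈ −$36 billion.
The government should cut lump-sum taxes by $36 billion.

−$36 billion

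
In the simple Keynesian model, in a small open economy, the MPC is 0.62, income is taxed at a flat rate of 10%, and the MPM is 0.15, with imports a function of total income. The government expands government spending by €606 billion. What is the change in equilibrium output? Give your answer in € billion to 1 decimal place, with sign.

+€1,023.6 billion

Government-spending multiplier = 1/(1 − c(1−t) + m) = 1/(1 − 0.62×0.9 + 0.15) = 1/0.592 ≈ 1.689.
ΔY = k × ΔG = (+€606 billion) / 0.592 ≈ +€1,023.6 billion.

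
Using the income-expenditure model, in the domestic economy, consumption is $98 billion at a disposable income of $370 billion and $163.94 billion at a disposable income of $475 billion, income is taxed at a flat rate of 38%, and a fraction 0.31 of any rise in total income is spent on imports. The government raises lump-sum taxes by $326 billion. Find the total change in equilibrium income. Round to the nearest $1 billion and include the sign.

MPC = ΔC/ΔYd = (163.94 − 98)/(475 − 370) = 65.94/105 = 0.628.
A lump-sum tax change of +$326 billion shifts disposable income by −$326 billion; first-round consumption changes by −c × ΔT = −0.628 × (+$326 billion) = −$204.728 billion.
Expenditure multiplier = 1/(1 − c(1−t) + m) = 1/(1 − 0.628×0.62 + 0.31) = 1/0.92064 ≈ 1.086.
The tax multiplier is −c × k ≈ −0.682, so ΔY = k × (−c·ΔT) = (−$204.728 billion) / 0.92064 ≈ −$222 billion.

−$222 billion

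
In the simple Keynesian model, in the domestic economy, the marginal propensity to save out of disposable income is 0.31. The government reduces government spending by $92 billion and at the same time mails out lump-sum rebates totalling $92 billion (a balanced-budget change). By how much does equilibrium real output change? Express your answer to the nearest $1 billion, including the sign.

MPC = 1 − MPS = 1 − 0.31 = 0.69.
Expenditure multiplier = 1/(1 − MPC) = 1/(1 − 0.69) = 1/0.31 ≈ 3.226.
ΔG contributes k·ΔG = (−$92 billion) / 0.31 ≈ −$296.8 billion.
ΔT of −$92 billion changes first-round spending by −c·ΔT = +$63.48 billion, contributing k·(−c·ΔT) = (+$63.48 billion) / 0.31 ≈ +$204.8 billion.
With ΔG = ΔT and no other leakages, the balanced-budget multiplier is 1, so ΔY = ΔG = −$92 billion.

−$92 billion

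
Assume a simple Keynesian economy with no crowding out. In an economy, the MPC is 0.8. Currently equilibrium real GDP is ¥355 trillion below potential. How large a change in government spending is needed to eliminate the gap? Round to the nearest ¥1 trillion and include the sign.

+¥71 trillion

Spending multiplier = 1/(1 − MPC) = 1/(1 − 0.8) = 1/0.2 = 5.
Need ΔY = +¥355 trillion, so ΔG = ΔY/k = (+¥355 trillion) × 0.2 = +¥71 trillion.
The government should increase government spending by ¥71 trillion.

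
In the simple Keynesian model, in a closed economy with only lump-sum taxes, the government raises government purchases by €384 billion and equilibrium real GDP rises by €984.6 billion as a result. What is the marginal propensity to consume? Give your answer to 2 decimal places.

Implied spending multiplier k = ΔY/ΔG = 984.6/384 ≈ 2.5641.
Since k = 1/(1 − MPC), MPC = 1 − 1/k = 1 − ΔG/ΔY = 1 − 384/984.6 ≈ 0.61.

0.61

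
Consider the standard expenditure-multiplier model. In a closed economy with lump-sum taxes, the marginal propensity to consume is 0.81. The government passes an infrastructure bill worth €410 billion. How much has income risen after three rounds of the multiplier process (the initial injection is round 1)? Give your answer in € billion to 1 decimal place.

Round 1 adds ΔG = €410 billion; each later round is MPC = 0.81 times the previous.
After 3 rounds: 410 + 332.1 + 269.001 = ΔG·(1 − c^3)/(1 − c) = 410 × (1 − 0.531441)/0.19 ≈ €1,011.1 billion.

€1,011.1 billion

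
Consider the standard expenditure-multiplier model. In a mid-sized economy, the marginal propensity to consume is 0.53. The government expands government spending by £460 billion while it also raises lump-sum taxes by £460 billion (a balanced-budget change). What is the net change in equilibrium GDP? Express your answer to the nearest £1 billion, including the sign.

+£460 billion

Expenditure multiplier = 1/(1 − MPC) = 1/(1 − 0.53) = 1/0.47 ≈ 2.128.
ΔG contributes k·ΔG = (+£460 billion) / 0.47 ≈ +£978.7 billion.
ΔT of +£460 billion changes first-round spending by −c·ΔT = −£243.8 billion, contributing k·(−c·ΔT) = (−£243.8 billion) / 0.47 ≈ −£518.7 billion.
With ΔG = ΔT and no other leakages, the balanced-budget multiplier is 1, so ΔY = ΔG = +£460 billion.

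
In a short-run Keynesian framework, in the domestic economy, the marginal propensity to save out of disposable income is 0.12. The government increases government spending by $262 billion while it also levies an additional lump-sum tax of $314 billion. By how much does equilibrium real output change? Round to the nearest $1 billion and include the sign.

MPC = 1 − MPS = 1 − 0.12 = 0.88.
Expenditure multiplier = 1/(1 − MPC) = 1/(1 − 0.88) = 1/0.12 ≈ 8.333.
ΔG contributes k·ΔG = (+$262 billion) / 0.12 ≈ +$2,183.3 billion.
ΔT of +$314 billion changes first-round spending by −c·ΔT = −$276.32 billion, contributing k·(−c·ΔT) = (−$276.32 billion) / 0.12 ≈ −$2,302.7 billion.
Net ΔY = k(ΔG − c·ΔT) = (−$14.32 billion) / 0.12 ≈ −$119 billion.

−$119 billion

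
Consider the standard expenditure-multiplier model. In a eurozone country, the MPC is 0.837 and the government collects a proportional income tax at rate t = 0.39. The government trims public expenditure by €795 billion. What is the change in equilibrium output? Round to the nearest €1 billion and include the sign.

−€1,624 billion

Government-spending multiplier = 1/(1 − c(1−t)) = 1/(1 − 0.837×0.61) = 1/0.48943 ≈ 2.043.
ΔY = k × ΔG = (−€795 billion) / 0.48943 ≈ −€1,624 billion.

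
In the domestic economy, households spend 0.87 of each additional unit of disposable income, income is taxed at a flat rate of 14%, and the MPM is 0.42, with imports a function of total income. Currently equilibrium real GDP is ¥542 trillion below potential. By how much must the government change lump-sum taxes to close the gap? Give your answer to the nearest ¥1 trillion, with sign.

−¥419 trillion

Spending multiplier = 1/(1 − c(1−t) + m) = 1/(1 − 0.87×0.86 + 0.42) = 1/0.6718 ≈ 1.489.
Tax multiplier = −c·k = −0.87/0.6718 ≈ −1.295. Need ΔY = +¥542 trillion, so ΔT = ΔY/(−c·k) = −(+¥542 trillion) × 0.6718 / 0.87 ≈ −¥419 trillion.
The government should cut lump-sum taxes by ¥419 trillion.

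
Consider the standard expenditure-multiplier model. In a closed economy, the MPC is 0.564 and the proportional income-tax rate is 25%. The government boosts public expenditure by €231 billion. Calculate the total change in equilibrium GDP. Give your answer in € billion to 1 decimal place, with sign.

Government-spending multiplier = 1/(1 − c(1−t)) = 1/(1 − 0.564×0.75) = 1/0.577 ≈ 1.733.
ΔY = k × ΔG = (+€231 billion) / 0.577 ≈ +€400.3 billion.

+€400.3 billion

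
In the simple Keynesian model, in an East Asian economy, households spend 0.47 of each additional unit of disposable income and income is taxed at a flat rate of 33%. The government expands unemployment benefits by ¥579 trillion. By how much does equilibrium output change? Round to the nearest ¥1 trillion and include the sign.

+¥397 trillion

The transfer change shifts disposable income by +¥579 trillion, so first-round consumption changes by c·ΔTR = 0.47 × (+¥579 trillion) = +¥272.13 trillion.
Expenditure multiplier = 1/(1 − c(1−t)) = 1/(1 − 0.47×0.67) = 1/0.6851 ≈ 1.46.
The transfer multiplier is c × k ≈ 0.686, so ΔY = k × (c·ΔTR) = (+¥272.13 trillion) / 0.6851 ≈ +¥397 trillion.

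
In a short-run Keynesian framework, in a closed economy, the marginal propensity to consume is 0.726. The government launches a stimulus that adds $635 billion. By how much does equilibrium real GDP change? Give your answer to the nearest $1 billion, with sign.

+$2,318 billion

Spending multiplier = 1/(1 − MPC) = 1/(1 − 0.726) = 1/0.274 ≈ 3.65.
ΔY = k × ΔG = (+$635 billion) / 0.274 ≈ +$2,318 billion.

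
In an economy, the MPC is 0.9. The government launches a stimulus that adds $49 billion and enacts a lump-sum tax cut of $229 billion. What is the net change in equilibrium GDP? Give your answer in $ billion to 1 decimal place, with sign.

Expenditure multiplier = 1/(1 − MPC) = 1/(1 − 0.9) = 1/0.1 = 10.
ΔG contributes k·ΔG = (+$49 billion) / 0.1 = +$490 billion.
ΔT of −$229 billion changes first-round spending by −c·ΔT = +$206.1 billion, contributing k·(−c·ΔT) = (+$206.1 billion) / 0.1 = +$2,061 billion.
Net ΔY = k(ΔG − c·ΔT) = (+$255.1 billion) / 0.1 = +$2,551 billion.

+$2,551.0 billion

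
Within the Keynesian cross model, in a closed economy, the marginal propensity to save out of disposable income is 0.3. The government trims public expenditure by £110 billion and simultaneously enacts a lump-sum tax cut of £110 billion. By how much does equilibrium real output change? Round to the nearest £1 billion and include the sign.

MPC = 1 − MPS = 1 − 0.3 = 0.7.
Expenditure multiplier = 1/(1 − MPC) = 1/(1 − 0.7) = 1/0.3 ≈ 3.333.
ΔG contributes k·ΔG = (−£110 billion) / 0.3 ≈ −£366.7 billion.
ΔT of −£110 billion changes first-round spending by −c·ΔT = +£77 billion, contributing k·(−c·ΔT) = (+£77 billion) / 0.3 ≈ +£256.7 billion.
With ΔG = ΔT and no other leakages, the balanced-budget multiplier is 1, so ΔY = ΔG = −£110 billion.

−£110 billion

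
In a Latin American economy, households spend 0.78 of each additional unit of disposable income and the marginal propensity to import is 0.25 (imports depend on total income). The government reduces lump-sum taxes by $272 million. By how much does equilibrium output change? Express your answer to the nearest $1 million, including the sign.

A lump-sum tax change of −$272 million shifts disposable income by +$272 million; first-round consumption changes by −c × ΔT = −0.78 × (−$272 million) = +$212.16 million.
Expenditure multiplier = 1/(1 − c + m) = 1/(1 − 0.78 + 0.25) = 1/0.47 ≈ 2.128.
The tax multiplier is −c × k ≈ −1.66, so ΔY = k × (−c·ΔT) = (+$212.16 million) / 0.47 ≈ +$451 million.

+$451 million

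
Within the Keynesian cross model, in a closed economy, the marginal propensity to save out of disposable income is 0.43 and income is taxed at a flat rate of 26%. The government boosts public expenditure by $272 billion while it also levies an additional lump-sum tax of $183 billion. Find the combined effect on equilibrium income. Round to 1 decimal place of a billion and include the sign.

+$290.0 billion

MPC = 1 − MPS = 1 − 0.43 = 0.57.
Expenditure multiplier = 1/(1 − c(1−t)) = 1/(1 − 0.57×0.74) = 1/0.5782 ≈ 1.73.
ΔG contributes k·ΔG = (+$272 billion) / 0.5782 ≈ +$470.4 billion.
ΔT of +$183 billion changes first-round spending by −c·ΔT = −$104.31 billion, contributing k·(−c·ΔT) = (−$104.31 billion) / 0.5782 ≈ −$180.4 billion.
Net ΔY = k(ΔG − c·ΔT) = (+$167.69 billion) / 0.5782 ≈ +$290 billion.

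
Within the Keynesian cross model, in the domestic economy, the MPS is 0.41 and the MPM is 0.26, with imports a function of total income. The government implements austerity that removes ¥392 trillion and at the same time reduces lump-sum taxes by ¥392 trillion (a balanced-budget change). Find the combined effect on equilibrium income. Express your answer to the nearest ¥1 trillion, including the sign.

MPC = 1 − MPS = 1 − 0.41 = 0.59.
Expenditure multiplier = 1/(1 − c + m) = 1/(1 − 0.59 + 0.26) = 1/0.67 ≈ 1.493.
ΔG contributes k·ΔG = (−¥392 trillion) / 0.67 ≈ −¥585.1 trillion.
ΔT of −¥392 trillion changes first-round spending by −c·ΔT = +¥231.28 trillion, contributing k·(−c·ΔT) = (+¥231.28 trillion) / 0.67 ≈ +¥345.2 trillion.
Net ΔY = k(ΔG − c·ΔT) = (−¥160.72 trillion) / 0.67 ≈ −¥240 trillion.

−¥240 trillion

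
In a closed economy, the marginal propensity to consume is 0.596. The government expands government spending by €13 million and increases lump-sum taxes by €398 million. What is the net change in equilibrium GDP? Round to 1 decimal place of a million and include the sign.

Expenditure multiplier = 1/(1 − MPC) = 1/(1 − 0.596) = 1/0.404 ≈ 2.475.
ΔG contributes k·ΔG = (+€13 million) / 0.404 ≈ +€32.2 million.
ΔT of +€398 million changes first-round spending by −c·ΔT = −€237.208 million, contributing k·(−c·ΔT) = (−€237.208 million) / 0.404 ≈ −€587.1 million.
Net ΔY = k(ΔG − c·ΔT) = (−€224.208 million) / 0.404 ≈ −€555 million.

−€555.0 million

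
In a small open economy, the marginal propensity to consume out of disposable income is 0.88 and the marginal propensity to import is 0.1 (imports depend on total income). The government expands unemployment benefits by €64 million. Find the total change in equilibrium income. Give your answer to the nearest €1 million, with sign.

+€256 million

The transfer change shifts disposable income by +€64 million, so first-round consumption changes by c·ΔTR = 0.88 × (+€64 million) = +€56.32 million.
Expenditure multiplier = 1/(1 − c + m) = 1/(1 − 0.88 + 0.1) = 1/0.22 ≈ 4.545.
The transfer multiplier is c × k = 4, so ΔY = k × (c·ΔTR) = (+€56.32 million) / 0.22 = +€256 million.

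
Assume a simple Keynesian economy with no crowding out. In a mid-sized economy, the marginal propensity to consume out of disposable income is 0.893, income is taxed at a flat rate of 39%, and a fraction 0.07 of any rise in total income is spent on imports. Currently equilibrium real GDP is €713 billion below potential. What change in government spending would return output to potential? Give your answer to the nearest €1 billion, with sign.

Spending multiplier = 1/(1 − c(1−t) + m) = 1/(1 − 0.893×0.61 + 0.07) = 1/0.52527 ≈ 1.904.
Need ΔY = +€713 billion, so ΔG = ΔY/k = (+€713 billion) × 0.52527 ≈ +€375 billion.
The government should increase government spending by €375 billion.

+€375 billion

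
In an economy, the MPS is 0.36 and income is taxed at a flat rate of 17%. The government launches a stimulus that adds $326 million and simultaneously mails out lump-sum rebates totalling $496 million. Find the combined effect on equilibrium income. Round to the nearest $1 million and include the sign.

MPC = 1 − MPS = 1 − 0.36 = 0.64.
Expenditure multiplier = 1/(1 − c(1−t)) = 1/(1 − 0.64×0.83) = 1/0.4688 ≈ 2.133.
ΔG contributes k·ΔG = (+$326 million) / 0.4688 ≈ +$695.4 million.
ΔT of −$496 million changes first-round spending by −c·ΔT = +$317.44 million, contributing k·(−c·ΔT) = (+$317.44 million) / 0.4688 ≈ +$677.1 million.
Net ΔY = k(ΔG − c·ΔT) = (+$643.44 million) / 0.4688 ≈ +$1,373 million.

+$1,373 million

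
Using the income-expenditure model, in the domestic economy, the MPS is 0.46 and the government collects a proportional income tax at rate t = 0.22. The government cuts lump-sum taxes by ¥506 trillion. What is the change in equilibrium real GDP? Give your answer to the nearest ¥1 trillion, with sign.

MPC = 1 − MPS = 1 − 0.46 = 0.54.
A lump-sum tax change of −¥506 trillion shifts disposable income by +¥506 trillion; first-round consumption changes by −c × ΔT = −0.54 × (−¥506 trillion) = +¥273.24 trillion.
Expenditure multiplier = 1/(1 − c(1−t)) = 1/(1 − 0.54×0.78) = 1/0.5788 ≈ 1.728.
The tax multiplier is −c × k ≈ −0.933, so ΔY = k × (−c·ΔT) = (+¥273.24 trillion) / 0.5788 ≈ +¥472 trillion.

+¥472 trillion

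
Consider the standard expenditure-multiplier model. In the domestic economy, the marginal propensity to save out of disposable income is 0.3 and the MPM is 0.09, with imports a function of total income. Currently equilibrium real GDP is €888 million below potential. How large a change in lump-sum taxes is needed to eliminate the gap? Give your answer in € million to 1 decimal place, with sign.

−€494.7 million

MPC = 1 − MPS = 1 − 0.3 = 0.7.
Spending multiplier = 1/(1 − c + m) = 1/(1 − 0.7 + 0.09) = 1/0.39 ≈ 2.564.
Tax multiplier = −c·k = −0.7/0.39 ≈ −1.795. Need ΔY = +€888 million, so ΔT = ΔY/(−c·k) = −(+€888 million) × 0.39 / 0.7 ≈ −€494.7 million.
The government should cut lump-sum taxes by €494.7 million.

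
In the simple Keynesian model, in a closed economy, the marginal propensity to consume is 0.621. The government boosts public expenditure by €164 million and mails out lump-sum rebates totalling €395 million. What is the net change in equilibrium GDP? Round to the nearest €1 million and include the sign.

+€1,080 million

Expenditure multiplier = 1/(1 − MPC) = 1/(1 − 0.621) = 1/0.379 ≈ 2.639.
ΔG contributes k·ΔG = (+€164 million) / 0.379 ≈ +€432.7 million.
ΔT of −€395 million changes first-round spending by −c·ΔT = +€245.295 million, contributing k·(−c·ΔT) = (+€245.295 million) / 0.379 ≈ +€647.2 million.
Net ΔY = k(ΔG − c·ΔT) = (+€409.295 million) / 0.379 ≈ +€1,080 million.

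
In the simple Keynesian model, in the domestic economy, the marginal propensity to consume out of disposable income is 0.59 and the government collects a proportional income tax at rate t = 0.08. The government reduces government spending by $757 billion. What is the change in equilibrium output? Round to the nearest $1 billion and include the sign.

−$1,656 billion

Expenditure multiplier = 1/(1 − c(1−t)) = 1/(1 − 0.59×0.92) = 1/0.4572 ≈ 2.187.
ΔY = k × ΔG = (−$757 billion) / 0.4572 ≈ −$1,656 billion.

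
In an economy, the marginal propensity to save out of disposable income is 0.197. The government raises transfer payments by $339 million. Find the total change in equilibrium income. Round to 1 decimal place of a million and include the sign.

+$1,381.8 million

MPC = 1 − MPS = 1 − 0.197 = 0.803.
The transfer change shifts disposable income by +$339 million, so first-round consumption changes by c·ΔTR = 0.803 × (+$339 million) = +$272.217 million.
Expenditure multiplier = 1/(1 − MPC) = 1/(1 − 0.803) = 1/0.197 ≈ 5.076.
The transfer multiplier is c × k ≈ 4.076, so ΔY = k × (c·ΔTR) = (+$272.217 million) / 0.197 ≈ +$1,381.8 million.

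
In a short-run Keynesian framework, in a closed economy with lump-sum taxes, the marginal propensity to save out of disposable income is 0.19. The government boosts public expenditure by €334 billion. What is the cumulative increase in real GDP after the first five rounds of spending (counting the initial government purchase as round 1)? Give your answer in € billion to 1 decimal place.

MPC = 1 − MPS = 1 − 0.19 = 0.81.
Round 1 adds ΔG = €334 billion; each later round is MPC = 0.81 times the previous.
After 5 rounds: 334 + 270.54 + 219.1374 + 177.501294 + 143.77604814 = ΔG·(1 − c^5)/(1 − c) = 334 × (1 − 0.3486784401)/0.19 ≈ €1,145 billion.

€1,145.0 billion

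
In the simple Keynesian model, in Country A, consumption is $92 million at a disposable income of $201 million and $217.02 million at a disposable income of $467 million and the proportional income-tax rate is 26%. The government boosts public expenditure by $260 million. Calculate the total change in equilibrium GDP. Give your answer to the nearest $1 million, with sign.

+$399 million

MPC = ΔC/ΔYd = (217.02 − 92)/(467 − 201) = 125.02/266 = 0.47.
Government-spending multiplier = 1/(1 − c(1−t)) = 1/(1 − 0.47×0.74) = 1/0.6522 ≈ 1.533.
ΔY = k × ΔG = (+$260 million) / 0.6522 ≈ +$399 million.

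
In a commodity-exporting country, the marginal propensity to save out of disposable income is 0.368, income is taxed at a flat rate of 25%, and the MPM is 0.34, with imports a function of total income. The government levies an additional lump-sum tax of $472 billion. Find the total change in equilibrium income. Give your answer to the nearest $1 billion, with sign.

−$344 billion

MPC = 1 − MPS = 1 − 0.368 = 0.632.
A lump-sum tax change of +$472 billion shifts disposable income by −$472 billion; first-round consumption changes by −c × ΔT = −0.632 × (+$472 billion) = −$298.304 billion.
Expenditure multiplier = 1/(1 − c(1−t) + m) = 1/(1 − 0.632×0.75 + 0.34) = 1/0.866 ≈ 1.155.
The tax multiplier is −c × k ≈ −0.73, so ΔY = k × (−c·ΔT) = (−$298.304 billion) / 0.866 ≈ −$344 billion.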